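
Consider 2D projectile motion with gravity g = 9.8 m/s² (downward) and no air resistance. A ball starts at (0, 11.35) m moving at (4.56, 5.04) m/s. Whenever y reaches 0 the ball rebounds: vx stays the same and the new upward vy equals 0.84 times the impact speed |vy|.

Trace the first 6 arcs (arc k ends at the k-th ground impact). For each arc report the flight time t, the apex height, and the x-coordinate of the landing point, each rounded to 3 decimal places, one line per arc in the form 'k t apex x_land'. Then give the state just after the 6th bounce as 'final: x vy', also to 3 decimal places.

Arc 1: start y=11.350, vy=5.040 → t=2.121, apex=12.646, x_land=9.671, impact vy=-15.744
  bounce: vy ← 0.84·15.744 = 13.225
Arc 2: start y=0.000, vy=13.225 → t=2.699, apex=8.923, x_land=21.978, impact vy=-13.225
  bounce: vy ← 0.84·13.225 = 11.109
Arc 3: start y=0.000, vy=11.109 → t=2.267, apex=6.296, x_land=32.316, impact vy=-11.109
  bounce: vy ← 0.84·11.109 = 9.331
Arc 4: start y=0.000, vy=9.331 → t=1.904, apex=4.443, x_land=40.999, impact vy=-9.331
  bounce: vy ← 0.84·9.331 = 7.838
Arc 5: start y=0.000, vy=7.838 → t=1.600, apex=3.135, x_land=48.294, impact vy=-7.838
  bounce: vy ← 0.84·7.838 = 6.584
Arc 6: start y=0.000, vy=6.584 → t=1.344, apex=2.212, x_land=54.421, impact vy=-6.584
  bounce: vy ← 0.84·6.584 = 5.531

1 2.121 12.646 9.671
2 2.699 8.923 21.978
3 2.267 6.296 32.316
4 1.904 4.443 40.999
5 1.600 3.135 48.294
6 1.344 2.212 54.421
final: 54.421 5.531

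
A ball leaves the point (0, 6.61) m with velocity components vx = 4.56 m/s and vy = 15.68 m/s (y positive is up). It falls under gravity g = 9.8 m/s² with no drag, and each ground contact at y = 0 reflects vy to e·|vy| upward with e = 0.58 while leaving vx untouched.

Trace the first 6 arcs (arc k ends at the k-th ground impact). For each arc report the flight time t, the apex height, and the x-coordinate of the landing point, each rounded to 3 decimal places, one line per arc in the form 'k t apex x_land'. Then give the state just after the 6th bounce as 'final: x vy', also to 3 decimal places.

1 3.577 19.154 16.312
2 2.293 6.443 26.770
3 1.330 2.168 32.836
4 0.772 0.729 36.354
5 0.447 0.245 38.394
6 0.260 0.083 39.578
final: 39.578 0.738

Arc 1: start y=6.610, vy=15.680 → t=3.577, apex=19.154, x_land=16.312, impact vy=-19.376
  bounce: vy ← 0.58·19.376 = 11.238
Arc 2: start y=0.000, vy=11.238 → t=2.293, apex=6.443, x_land=26.770, impact vy=-11.238
  bounce: vy ← 0.58·11.238 = 6.518
Arc 3: start y=0.000, vy=6.518 → t=1.330, apex=2.168, x_land=32.836, impact vy=-6.518
  bounce: vy ← 0.58·6.518 = 3.780
Arc 4: start y=0.000, vy=3.780 → t=0.772, apex=0.729, x_land=36.354, impact vy=-3.780
  bounce: vy ← 0.58·3.780 = 2.193
Arc 5: start y=0.000, vy=2.193 → t=0.447, apex=0.245, x_land=38.394, impact vy=-2.193
  bounce: vy ← 0.58·2.193 = 1.272
Arc 6: start y=0.000, vy=1.272 → t=0.260, apex=0.083, x_land=39.578, impact vy=-1.272
  bounce: vy ← 0.58·1.272 = 0.738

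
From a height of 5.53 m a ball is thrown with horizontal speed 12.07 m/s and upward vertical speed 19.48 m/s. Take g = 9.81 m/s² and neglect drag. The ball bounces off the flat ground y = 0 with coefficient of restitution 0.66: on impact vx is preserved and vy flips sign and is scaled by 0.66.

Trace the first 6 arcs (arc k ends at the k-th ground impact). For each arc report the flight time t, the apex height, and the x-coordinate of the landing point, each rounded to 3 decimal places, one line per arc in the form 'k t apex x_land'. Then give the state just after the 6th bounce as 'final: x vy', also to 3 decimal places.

Arc 1: start y=5.530, vy=19.480 → t=4.238, apex=24.871, x_land=51.147, impact vy=-22.090
  bounce: vy ← 0.66·22.090 = 14.579
Arc 2: start y=0.000, vy=14.579 → t=2.972, apex=10.834, x_land=87.023, impact vy=-14.579
  bounce: vy ← 0.66·14.579 = 9.622
Arc 3: start y=0.000, vy=9.622 → t=1.962, apex=4.719, x_land=110.702, impact vy=-9.622
  bounce: vy ← 0.66·9.622 = 6.351
Arc 4: start y=0.000, vy=6.351 → t=1.295, apex=2.056, x_land=126.329, impact vy=-6.351
  bounce: vy ← 0.66·6.351 = 4.192
Arc 5: start y=0.000, vy=4.192 → t=0.855, apex=0.895, x_land=136.644, impact vy=-4.192
  bounce: vy ← 0.66·4.192 = 2.766
Arc 6: start y=0.000, vy=2.766 → t=0.564, apex=0.390, x_land=143.451, impact vy=-2.766
  bounce: vy ← 0.66·2.766 = 1.826

1 4.238 24.871 51.147
2 2.972 10.834 87.023
3 1.962 4.719 110.702
4 1.295 2.056 126.329
5 0.855 0.895 136.644
6 0.564 0.390 143.451
final: 143.451 1.826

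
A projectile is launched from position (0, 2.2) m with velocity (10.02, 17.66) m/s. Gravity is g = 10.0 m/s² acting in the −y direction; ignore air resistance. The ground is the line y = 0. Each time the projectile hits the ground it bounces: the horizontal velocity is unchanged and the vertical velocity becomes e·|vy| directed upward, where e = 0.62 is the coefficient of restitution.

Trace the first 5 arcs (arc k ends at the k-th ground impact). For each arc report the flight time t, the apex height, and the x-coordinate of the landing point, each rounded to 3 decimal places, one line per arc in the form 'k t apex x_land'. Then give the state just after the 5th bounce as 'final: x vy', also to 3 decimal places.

1 3.652 17.794 36.598
2 2.339 6.840 60.037
3 1.450 2.629 74.569
4 0.899 1.011 83.579
5 0.558 0.389 89.165
final: 89.165 1.728

Arc 1: start y=2.200, vy=17.660 → t=3.652, apex=17.794, x_land=36.598, impact vy=-18.865
  bounce: vy ← 0.62·18.865 = 11.696
Arc 2: start y=0.000, vy=11.696 → t=2.339, apex=6.840, x_land=60.037, impact vy=-11.696
  bounce: vy ← 0.62·11.696 = 7.252
Arc 3: start y=0.000, vy=7.252 → t=1.450, apex=2.629, x_land=74.569, impact vy=-7.252
  bounce: vy ← 0.62·7.252 = 4.496
Arc 4: start y=0.000, vy=4.496 → t=0.899, apex=1.011, x_land=83.579, impact vy=-4.496
  bounce: vy ← 0.62·4.496 = 2.788
Arc 5: start y=0.000, vy=2.788 → t=0.558, apex=0.389, x_land=89.165, impact vy=-2.788
  bounce: vy ← 0.62·2.788 = 1.728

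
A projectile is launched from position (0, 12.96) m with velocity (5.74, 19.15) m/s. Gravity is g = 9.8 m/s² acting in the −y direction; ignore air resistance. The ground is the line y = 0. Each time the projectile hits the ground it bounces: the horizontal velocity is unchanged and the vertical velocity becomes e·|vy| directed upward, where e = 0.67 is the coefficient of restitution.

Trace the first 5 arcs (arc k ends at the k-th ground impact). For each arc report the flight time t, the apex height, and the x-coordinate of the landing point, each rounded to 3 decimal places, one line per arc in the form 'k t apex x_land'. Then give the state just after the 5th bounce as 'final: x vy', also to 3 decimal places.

1 4.496 31.670 25.809
2 3.407 14.217 45.364
3 2.282 6.382 58.465
4 1.529 2.865 67.243
5 1.025 1.286 73.124
final: 73.124 3.364

Arc 1: start y=12.960, vy=19.150 → t=4.496, apex=31.670, x_land=25.809, impact vy=-24.915
  bounce: vy ← 0.67·24.915 = 16.693
Arc 2: start y=0.000, vy=16.693 → t=3.407, apex=14.217, x_land=45.364, impact vy=-16.693
  bounce: vy ← 0.67·16.693 = 11.184
Arc 3: start y=0.000, vy=11.184 → t=2.282, apex=6.382, x_land=58.465, impact vy=-11.184
  bounce: vy ← 0.67·11.184 = 7.493
Arc 4: start y=0.000, vy=7.493 → t=1.529, apex=2.865, x_land=67.243, impact vy=-7.493
  bounce: vy ← 0.67·7.493 = 5.021
Arc 5: start y=0.000, vy=5.021 → t=1.025, apex=1.286, x_land=73.124, impact vy=-5.021
  bounce: vy ← 0.67·5.021 = 3.364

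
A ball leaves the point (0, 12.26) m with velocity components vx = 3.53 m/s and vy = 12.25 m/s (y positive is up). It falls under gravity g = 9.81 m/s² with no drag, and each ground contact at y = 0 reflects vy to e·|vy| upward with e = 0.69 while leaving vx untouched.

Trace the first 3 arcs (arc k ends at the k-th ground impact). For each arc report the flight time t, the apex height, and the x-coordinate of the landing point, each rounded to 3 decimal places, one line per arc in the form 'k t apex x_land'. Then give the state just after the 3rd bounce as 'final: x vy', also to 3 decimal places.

1 3.263 19.908 11.520
2 2.780 9.478 21.334
3 1.918 4.513 28.106
final: 28.106 6.493

Arc 1: start y=12.260, vy=12.250 → t=3.263, apex=19.908, x_land=11.520, impact vy=-19.764
  bounce: vy ← 0.69·19.764 = 13.637
Arc 2: start y=0.000, vy=13.637 → t=2.780, apex=9.478, x_land=21.334, impact vy=-13.637
  bounce: vy ← 0.69·13.637 = 9.409
Arc 3: start y=0.000, vy=9.409 → t=1.918, apex=4.513, x_land=28.106, impact vy=-9.409
  bounce: vy ← 0.69·9.409 = 6.493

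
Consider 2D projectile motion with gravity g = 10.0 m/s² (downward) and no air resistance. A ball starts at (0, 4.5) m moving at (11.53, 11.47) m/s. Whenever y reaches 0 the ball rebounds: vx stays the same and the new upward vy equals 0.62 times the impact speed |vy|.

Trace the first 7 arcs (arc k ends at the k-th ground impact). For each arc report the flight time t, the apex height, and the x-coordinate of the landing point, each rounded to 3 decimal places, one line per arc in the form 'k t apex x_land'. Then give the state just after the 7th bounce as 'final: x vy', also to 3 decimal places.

1 2.635 11.078 30.387
2 1.846 4.258 51.668
3 1.144 1.637 64.863
4 0.709 0.629 73.043
5 0.440 0.242 78.115
6 0.273 0.093 81.260
7 0.169 0.036 83.210
final: 83.210 0.524

Arc 1: start y=4.500, vy=11.470 → t=2.635, apex=11.078, x_land=30.387, impact vy=-14.885
  bounce: vy ← 0.62·14.885 = 9.229
Arc 2: start y=0.000, vy=9.229 → t=1.846, apex=4.258, x_land=51.668, impact vy=-9.229
  bounce: vy ← 0.62·9.229 = 5.722
Arc 3: start y=0.000, vy=5.722 → t=1.144, apex=1.637, x_land=64.863, impact vy=-5.722
  bounce: vy ← 0.62·5.722 = 3.547
Arc 4: start y=0.000, vy=3.547 → t=0.709, apex=0.629, x_land=73.043, impact vy=-3.547
  bounce: vy ← 0.62·3.547 = 2.199
Arc 5: start y=0.000, vy=2.199 → t=0.440, apex=0.242, x_land=78.115, impact vy=-2.199
  bounce: vy ← 0.62·2.199 = 1.364
Arc 6: start y=0.000, vy=1.364 → t=0.273, apex=0.093, x_land=81.260, impact vy=-1.364
  bounce: vy ← 0.62·1.364 = 0.845
Arc 7: start y=0.000, vy=0.845 → t=0.169, apex=0.036, x_land=83.210, impact vy=-0.845
  bounce: vy ← 0.62·0.845 = 0.524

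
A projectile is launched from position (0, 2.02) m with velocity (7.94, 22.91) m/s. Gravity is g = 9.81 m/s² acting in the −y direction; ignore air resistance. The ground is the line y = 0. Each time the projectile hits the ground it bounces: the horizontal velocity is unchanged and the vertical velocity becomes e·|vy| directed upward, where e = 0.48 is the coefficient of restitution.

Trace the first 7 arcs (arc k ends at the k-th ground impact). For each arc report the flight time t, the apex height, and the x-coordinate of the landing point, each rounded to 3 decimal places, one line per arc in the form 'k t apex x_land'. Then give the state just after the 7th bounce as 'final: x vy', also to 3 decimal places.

1 4.757 28.772 37.773
2 2.325 6.629 56.234
3 1.116 1.527 65.095
4 0.536 0.352 69.349
5 0.257 0.081 71.390
6 0.123 0.019 72.370
7 0.059 0.004 72.841
final: 72.841 0.139

Arc 1: start y=2.020, vy=22.910 → t=4.757, apex=28.772, x_land=37.773, impact vy=-23.759
  bounce: vy ← 0.48·23.759 = 11.404
Arc 2: start y=0.000, vy=11.404 → t=2.325, apex=6.629, x_land=56.234, impact vy=-11.404
  bounce: vy ← 0.48·11.404 = 5.474
Arc 3: start y=0.000, vy=5.474 → t=1.116, apex=1.527, x_land=65.095, impact vy=-5.474
  bounce: vy ← 0.48·5.474 = 2.628
Arc 4: start y=0.000, vy=2.628 → t=0.536, apex=0.352, x_land=69.349, impact vy=-2.628
  bounce: vy ← 0.48·2.628 = 1.261
Arc 5: start y=0.000, vy=1.261 → t=0.257, apex=0.081, x_land=71.390, impact vy=-1.261
  bounce: vy ← 0.48·1.261 = 0.605
Arc 6: start y=0.000, vy=0.605 → t=0.123, apex=0.019, x_land=72.370, impact vy=-0.605
  bounce: vy ← 0.48·0.605 = 0.291
Arc 7: start y=0.000, vy=0.291 → t=0.059, apex=0.004, x_land=72.841, impact vy=-0.291
  bounce: vy ← 0.48·0.291 = 0.139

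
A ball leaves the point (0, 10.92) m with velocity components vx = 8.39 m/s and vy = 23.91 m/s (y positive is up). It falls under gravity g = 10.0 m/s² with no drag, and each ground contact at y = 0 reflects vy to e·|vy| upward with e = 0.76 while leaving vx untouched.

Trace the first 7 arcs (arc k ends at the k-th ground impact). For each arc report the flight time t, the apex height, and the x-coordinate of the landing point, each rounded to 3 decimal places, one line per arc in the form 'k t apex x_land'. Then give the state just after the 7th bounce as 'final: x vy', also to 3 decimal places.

1 5.202 39.504 43.644
2 4.272 22.818 79.490
3 3.247 13.180 106.733
4 2.468 7.612 127.438
5 1.876 4.397 143.173
6 1.425 2.540 155.132
7 1.083 1.467 164.221
final: 164.221 4.117

Arc 1: start y=10.920, vy=23.910 → t=5.202, apex=39.504, x_land=43.644, impact vy=-28.109
  bounce: vy ← 0.76·28.109 = 21.362
Arc 2: start y=0.000, vy=21.362 → t=4.272, apex=22.818, x_land=79.490, impact vy=-21.362
  bounce: vy ← 0.76·21.362 = 16.235
Arc 3: start y=0.000, vy=16.235 → t=3.247, apex=13.180, x_land=106.733, impact vy=-16.235
  bounce: vy ← 0.76·16.235 = 12.339
Arc 4: start y=0.000, vy=12.339 → t=2.468, apex=7.612, x_land=127.438, impact vy=-12.339
  bounce: vy ← 0.76·12.339 = 9.378
Arc 5: start y=0.000, vy=9.378 → t=1.876, apex=4.397, x_land=143.173, impact vy=-9.378
  bounce: vy ← 0.76·9.378 = 7.127
Arc 6: start y=0.000, vy=7.127 → t=1.425, apex=2.540, x_land=155.132, impact vy=-7.127
  bounce: vy ← 0.76·7.127 = 5.417
Arc 7: start y=0.000, vy=5.417 → t=1.083, apex=1.467, x_land=164.221, impact vy=-5.417
  bounce: vy ← 0.76·5.417 = 4.117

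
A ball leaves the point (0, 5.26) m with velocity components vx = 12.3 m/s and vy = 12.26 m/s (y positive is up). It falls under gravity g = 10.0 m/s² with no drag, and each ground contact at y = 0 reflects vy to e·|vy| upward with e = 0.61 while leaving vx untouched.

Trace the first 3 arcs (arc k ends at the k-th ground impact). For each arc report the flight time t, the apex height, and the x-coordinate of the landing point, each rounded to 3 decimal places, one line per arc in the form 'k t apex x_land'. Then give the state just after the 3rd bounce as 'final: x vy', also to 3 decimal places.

Arc 1: start y=5.260, vy=12.260 → t=2.824, apex=12.775, x_land=34.741, impact vy=-15.985
  bounce: vy ← 0.61·15.985 = 9.751
Arc 2: start y=0.000, vy=9.751 → t=1.950, apex=4.754, x_land=58.727, impact vy=-9.751
  bounce: vy ← 0.61·9.751 = 5.948
Arc 3: start y=0.000, vy=5.948 → t=1.190, apex=1.769, x_land=73.359, impact vy=-5.948
  bounce: vy ← 0.61·5.948 = 3.628

1 2.824 12.775 34.741
2 1.950 4.754 58.727
3 1.190 1.769 73.359
final: 73.359 3.628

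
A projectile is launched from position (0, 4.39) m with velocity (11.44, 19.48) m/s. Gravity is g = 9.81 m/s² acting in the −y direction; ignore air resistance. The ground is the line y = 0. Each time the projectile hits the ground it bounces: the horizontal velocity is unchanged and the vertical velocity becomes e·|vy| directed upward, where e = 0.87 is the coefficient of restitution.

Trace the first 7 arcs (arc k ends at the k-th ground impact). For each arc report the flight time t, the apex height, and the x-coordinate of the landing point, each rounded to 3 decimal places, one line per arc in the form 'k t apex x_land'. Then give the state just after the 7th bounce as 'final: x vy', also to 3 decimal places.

1 4.185 23.731 47.880
2 3.827 17.962 91.664
3 3.330 13.595 129.756
4 2.897 10.290 162.896
5 2.520 7.789 191.727
6 2.193 5.895 216.811
7 1.908 4.462 238.634
final: 238.634 8.140

Arc 1: start y=4.390, vy=19.480 → t=4.185, apex=23.731, x_land=47.880, impact vy=-21.578
  bounce: vy ← 0.87·21.578 = 18.773
Arc 2: start y=0.000, vy=18.773 → t=3.827, apex=17.962, x_land=91.664, impact vy=-18.773
  bounce: vy ← 0.87·18.773 = 16.332
Arc 3: start y=0.000, vy=16.332 → t=3.330, apex=13.595, x_land=129.756, impact vy=-16.332
  bounce: vy ← 0.87·16.332 = 14.209
Arc 4: start y=0.000, vy=14.209 → t=2.897, apex=10.290, x_land=162.896, impact vy=-14.209
  bounce: vy ← 0.87·14.209 = 12.362
Arc 5: start y=0.000, vy=12.362 → t=2.520, apex=7.789, x_land=191.727, impact vy=-12.362
  bounce: vy ← 0.87·12.362 = 10.755
Arc 6: start y=0.000, vy=10.755 → t=2.193, apex=5.895, x_land=216.811, impact vy=-10.755
  bounce: vy ← 0.87·10.755 = 9.357
Arc 7: start y=0.000, vy=9.357 → t=1.908, apex=4.462, x_land=238.634, impact vy=-9.357
  bounce: vy ← 0.87·9.357 = 8.140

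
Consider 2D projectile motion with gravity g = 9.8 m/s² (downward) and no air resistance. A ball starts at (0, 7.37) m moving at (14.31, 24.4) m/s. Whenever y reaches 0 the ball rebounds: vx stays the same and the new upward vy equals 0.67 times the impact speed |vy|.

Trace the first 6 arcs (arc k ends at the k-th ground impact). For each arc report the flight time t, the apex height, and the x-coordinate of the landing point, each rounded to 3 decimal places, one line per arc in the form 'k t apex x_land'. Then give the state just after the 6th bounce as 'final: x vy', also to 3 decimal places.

1 5.265 37.746 75.346
2 3.719 16.944 128.566
3 2.492 7.606 164.224
4 1.670 3.414 188.115
5 1.119 1.533 204.121
6 0.749 0.688 214.846
final: 214.846 2.460

Arc 1: start y=7.370, vy=24.400 → t=5.265, apex=37.746, x_land=75.346, impact vy=-27.199
  bounce: vy ← 0.67·27.199 = 18.224
Arc 2: start y=0.000, vy=18.224 → t=3.719, apex=16.944, x_land=128.566, impact vy=-18.224
  bounce: vy ← 0.67·18.224 = 12.210
Arc 3: start y=0.000, vy=12.210 → t=2.492, apex=7.606, x_land=164.224, impact vy=-12.210
  bounce: vy ← 0.67·12.210 = 8.181
Arc 4: start y=0.000, vy=8.181 → t=1.670, apex=3.414, x_land=188.115, impact vy=-8.181
  bounce: vy ← 0.67·8.181 = 5.481
Arc 5: start y=0.000, vy=5.481 → t=1.119, apex=1.533, x_land=204.121, impact vy=-5.481
  bounce: vy ← 0.67·5.481 = 3.672
Arc 6: start y=0.000, vy=3.672 → t=0.749, apex=0.688, x_land=214.846, impact vy=-3.672
  bounce: vy ← 0.67·3.672 = 2.460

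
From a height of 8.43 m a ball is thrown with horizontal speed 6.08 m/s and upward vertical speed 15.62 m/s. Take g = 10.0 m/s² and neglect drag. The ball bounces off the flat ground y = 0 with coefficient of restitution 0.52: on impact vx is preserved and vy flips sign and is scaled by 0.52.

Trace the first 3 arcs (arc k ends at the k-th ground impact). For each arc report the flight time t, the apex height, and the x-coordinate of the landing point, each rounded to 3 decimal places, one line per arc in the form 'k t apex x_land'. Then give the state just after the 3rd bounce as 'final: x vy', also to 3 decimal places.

Arc 1: start y=8.430, vy=15.620 → t=3.593, apex=20.629, x_land=21.847, impact vy=-20.312
  bounce: vy ← 0.52·20.312 = 10.562
Arc 2: start y=0.000, vy=10.562 → t=2.112, apex=5.578, x_land=34.691, impact vy=-10.562
  bounce: vy ← 0.52·10.562 = 5.492
Arc 3: start y=0.000, vy=5.492 → t=1.098, apex=1.508, x_land=41.369, impact vy=-5.492
  bounce: vy ← 0.52·5.492 = 2.856

1 3.593 20.629 21.847
2 2.112 5.578 34.691
3 1.098 1.508 41.369
final: 41.369 2.856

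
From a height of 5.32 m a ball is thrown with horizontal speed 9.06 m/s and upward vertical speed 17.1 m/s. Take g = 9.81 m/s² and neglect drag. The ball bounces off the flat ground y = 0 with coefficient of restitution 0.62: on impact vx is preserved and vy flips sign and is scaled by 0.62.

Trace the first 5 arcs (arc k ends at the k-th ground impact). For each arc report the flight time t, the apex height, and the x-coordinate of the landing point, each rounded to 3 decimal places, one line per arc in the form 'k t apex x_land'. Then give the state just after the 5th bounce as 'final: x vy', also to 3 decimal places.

Arc 1: start y=5.320, vy=17.100 → t=3.774, apex=20.224, x_land=34.189, impact vy=-19.920
  bounce: vy ← 0.62·19.920 = 12.350
Arc 2: start y=0.000, vy=12.350 → t=2.518, apex=7.774, x_land=57.001, impact vy=-12.350
  bounce: vy ← 0.62·12.350 = 7.657
Arc 3: start y=0.000, vy=7.657 → t=1.561, apex=2.988, x_land=71.144, impact vy=-7.657
  bounce: vy ← 0.62·7.657 = 4.747
Arc 4: start y=0.000, vy=4.747 → t=0.968, apex=1.149, x_land=79.913, impact vy=-4.747
  bounce: vy ← 0.62·4.747 = 2.943
Arc 5: start y=0.000, vy=2.943 → t=0.600, apex=0.442, x_land=85.350, impact vy=-2.943
  bounce: vy ← 0.62·2.943 = 1.825

1 3.774 20.224 34.189
2 2.518 7.774 57.001
3 1.561 2.988 71.144
4 0.968 1.149 79.913
5 0.600 0.442 85.350
final: 85.350 1.825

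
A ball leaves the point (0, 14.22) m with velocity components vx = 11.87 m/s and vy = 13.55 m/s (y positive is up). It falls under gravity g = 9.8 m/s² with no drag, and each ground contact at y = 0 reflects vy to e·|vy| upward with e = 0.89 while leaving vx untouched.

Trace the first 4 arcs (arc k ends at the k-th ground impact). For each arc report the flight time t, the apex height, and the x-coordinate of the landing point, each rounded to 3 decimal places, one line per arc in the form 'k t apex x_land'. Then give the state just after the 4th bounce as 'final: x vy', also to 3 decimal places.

1 3.577 23.587 42.455
2 3.905 18.684 88.812
3 3.476 14.799 130.070
4 3.093 11.723 166.789
final: 166.789 13.491

Arc 1: start y=14.220, vy=13.550 → t=3.577, apex=23.587, x_land=42.455, impact vy=-21.501
  bounce: vy ← 0.89·21.501 = 19.136
Arc 2: start y=0.000, vy=19.136 → t=3.905, apex=18.684, x_land=88.812, impact vy=-19.136
  bounce: vy ← 0.89·19.136 = 17.031
Arc 3: start y=0.000, vy=17.031 → t=3.476, apex=14.799, x_land=130.070, impact vy=-17.031
  bounce: vy ← 0.89·17.031 = 15.158
Arc 4: start y=0.000, vy=15.158 → t=3.093, apex=11.723, x_land=166.789, impact vy=-15.158
  bounce: vy ← 0.89·15.158 = 13.491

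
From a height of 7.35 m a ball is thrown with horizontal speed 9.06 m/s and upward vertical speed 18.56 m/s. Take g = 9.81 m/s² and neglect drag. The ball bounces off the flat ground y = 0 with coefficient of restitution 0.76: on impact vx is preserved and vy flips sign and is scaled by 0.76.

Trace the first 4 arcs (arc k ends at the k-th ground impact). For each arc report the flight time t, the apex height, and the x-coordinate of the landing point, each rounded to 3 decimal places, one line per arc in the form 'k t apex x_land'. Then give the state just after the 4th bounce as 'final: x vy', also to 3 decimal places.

1 4.145 24.907 37.557
2 3.425 14.386 68.589
3 2.603 8.310 92.174
4 1.978 4.800 110.098
final: 110.098 7.375

Arc 1: start y=7.350, vy=18.560 → t=4.145, apex=24.907, x_land=37.557, impact vy=-22.106
  bounce: vy ← 0.76·22.106 = 16.801
Arc 2: start y=0.000, vy=16.801 → t=3.425, apex=14.386, x_land=68.589, impact vy=-16.801
  bounce: vy ← 0.76·16.801 = 12.768
Arc 3: start y=0.000, vy=12.768 → t=2.603, apex=8.310, x_land=92.174, impact vy=-12.768
  bounce: vy ← 0.76·12.768 = 9.704
Arc 4: start y=0.000, vy=9.704 → t=1.978, apex=4.800, x_land=110.098, impact vy=-9.704
  bounce: vy ← 0.76·9.704 = 7.375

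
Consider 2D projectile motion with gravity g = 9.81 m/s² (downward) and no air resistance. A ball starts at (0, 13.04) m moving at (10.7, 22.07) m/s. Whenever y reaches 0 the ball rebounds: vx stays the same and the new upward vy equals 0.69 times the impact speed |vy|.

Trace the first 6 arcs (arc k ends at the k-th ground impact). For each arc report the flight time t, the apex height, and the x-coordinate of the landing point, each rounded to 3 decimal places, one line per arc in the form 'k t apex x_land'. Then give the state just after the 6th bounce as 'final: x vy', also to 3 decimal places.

Arc 1: start y=13.040, vy=22.070 → t=5.028, apex=37.866, x_land=53.802, impact vy=-27.257
  bounce: vy ← 0.69·27.257 = 18.807
Arc 2: start y=0.000, vy=18.807 → t=3.834, apex=18.028, x_land=94.829, impact vy=-18.807
  bounce: vy ← 0.69·18.807 = 12.977
Arc 3: start y=0.000, vy=12.977 → t=2.646, apex=8.583, x_land=123.137, impact vy=-12.977
  bounce: vy ← 0.69·12.977 = 8.954
Arc 4: start y=0.000, vy=8.954 → t=1.826, apex=4.086, x_land=142.670, impact vy=-8.954
  bounce: vy ← 0.69·8.954 = 6.178
Arc 5: start y=0.000, vy=6.178 → t=1.260, apex=1.946, x_land=156.148, impact vy=-6.178
  bounce: vy ← 0.69·6.178 = 4.263
Arc 6: start y=0.000, vy=4.263 → t=0.869, apex=0.926, x_land=165.447, impact vy=-4.263
  bounce: vy ← 0.69·4.263 = 2.941

1 5.028 37.866 53.802
2 3.834 18.028 94.829
3 2.646 8.583 123.137
4 1.826 4.086 142.670
5 1.260 1.946 156.148
6 0.869 0.926 165.447
final: 165.447 2.941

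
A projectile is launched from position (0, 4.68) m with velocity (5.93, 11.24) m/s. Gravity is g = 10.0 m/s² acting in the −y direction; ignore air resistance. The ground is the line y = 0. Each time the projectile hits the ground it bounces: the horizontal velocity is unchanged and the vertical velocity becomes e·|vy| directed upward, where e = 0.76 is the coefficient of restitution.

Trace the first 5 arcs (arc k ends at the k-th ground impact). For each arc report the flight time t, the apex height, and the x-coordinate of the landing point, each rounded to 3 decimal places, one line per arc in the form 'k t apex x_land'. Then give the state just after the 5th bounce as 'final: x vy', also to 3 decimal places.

1 2.607 10.997 15.460
2 2.254 6.352 28.827
3 1.713 3.669 38.986
4 1.302 2.119 46.707
5 0.990 1.224 52.575
final: 52.575 3.760

Arc 1: start y=4.680, vy=11.240 → t=2.607, apex=10.997, x_land=15.460, impact vy=-14.830
  bounce: vy ← 0.76·14.830 = 11.271
Arc 2: start y=0.000, vy=11.271 → t=2.254, apex=6.352, x_land=28.827, impact vy=-11.271
  bounce: vy ← 0.76·11.271 = 8.566
Arc 3: start y=0.000, vy=8.566 → t=1.713, apex=3.669, x_land=38.986, impact vy=-8.566
  bounce: vy ← 0.76·8.566 = 6.510
Arc 4: start y=0.000, vy=6.510 → t=1.302, apex=2.119, x_land=46.707, impact vy=-6.510
  bounce: vy ← 0.76·6.510 = 4.948
Arc 5: start y=0.000, vy=4.948 → t=0.990, apex=1.224, x_land=52.575, impact vy=-4.948
  bounce: vy ← 0.76·4.948 = 3.760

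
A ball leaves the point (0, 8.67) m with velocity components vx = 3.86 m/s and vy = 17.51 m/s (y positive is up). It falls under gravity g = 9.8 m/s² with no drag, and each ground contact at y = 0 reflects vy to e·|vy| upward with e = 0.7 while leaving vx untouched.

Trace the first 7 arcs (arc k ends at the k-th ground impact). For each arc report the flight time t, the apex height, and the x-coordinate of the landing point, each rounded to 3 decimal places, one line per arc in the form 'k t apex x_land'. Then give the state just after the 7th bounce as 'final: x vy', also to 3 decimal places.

Arc 1: start y=8.670, vy=17.510 → t=4.014, apex=24.313, x_land=15.495, impact vy=-21.830
  bounce: vy ← 0.7·21.830 = 15.281
Arc 2: start y=0.000, vy=15.281 → t=3.119, apex=11.913, x_land=27.532, impact vy=-15.281
  bounce: vy ← 0.7·15.281 = 10.697
Arc 3: start y=0.000, vy=10.697 → t=2.183, apex=5.838, x_land=35.959, impact vy=-10.697
  bounce: vy ← 0.7·10.697 = 7.488
Arc 4: start y=0.000, vy=7.488 → t=1.528, apex=2.860, x_land=41.857, impact vy=-7.488
  bounce: vy ← 0.7·7.488 = 5.241
Arc 5: start y=0.000, vy=5.241 → t=1.070, apex=1.402, x_land=45.986, impact vy=-5.241
  bounce: vy ← 0.7·5.241 = 3.669
Arc 6: start y=0.000, vy=3.669 → t=0.749, apex=0.687, x_land=48.876, impact vy=-3.669
  bounce: vy ← 0.7·3.669 = 2.568
Arc 7: start y=0.000, vy=2.568 → t=0.524, apex=0.337, x_land=50.899, impact vy=-2.568
  bounce: vy ← 0.7·2.568 = 1.798

1 4.014 24.313 15.495
2 3.119 11.913 27.532
3 2.183 5.838 35.959
4 1.528 2.860 41.857
5 1.070 1.402 45.986
6 0.749 0.687 48.876
7 0.524 0.337 50.899
final: 50.899 1.798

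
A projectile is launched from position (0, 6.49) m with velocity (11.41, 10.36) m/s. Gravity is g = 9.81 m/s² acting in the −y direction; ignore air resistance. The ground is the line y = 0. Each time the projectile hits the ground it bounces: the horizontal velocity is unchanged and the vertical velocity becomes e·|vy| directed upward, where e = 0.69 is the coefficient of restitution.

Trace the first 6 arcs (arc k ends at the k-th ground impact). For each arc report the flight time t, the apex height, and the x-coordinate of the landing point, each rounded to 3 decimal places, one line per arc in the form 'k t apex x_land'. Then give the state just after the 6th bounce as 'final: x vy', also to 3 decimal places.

1 2.618 11.960 29.867
2 2.155 5.694 54.455
3 1.487 2.711 71.420
4 1.026 1.291 83.126
5 0.708 0.615 91.204
6 0.488 0.293 96.777
final: 96.777 1.653

Arc 1: start y=6.490, vy=10.360 → t=2.618, apex=11.960, x_land=29.867, impact vy=-15.319
  bounce: vy ← 0.69·15.319 = 10.570
Arc 2: start y=0.000, vy=10.570 → t=2.155, apex=5.694, x_land=54.455, impact vy=-10.570
  bounce: vy ← 0.69·10.570 = 7.293
Arc 3: start y=0.000, vy=7.293 → t=1.487, apex=2.711, x_land=71.420, impact vy=-7.293
  bounce: vy ← 0.69·7.293 = 5.032
Arc 4: start y=0.000, vy=5.032 → t=1.026, apex=1.291, x_land=83.126, impact vy=-5.032
  bounce: vy ← 0.69·5.032 = 3.472
Arc 5: start y=0.000, vy=3.472 → t=0.708, apex=0.615, x_land=91.204, impact vy=-3.472
  bounce: vy ← 0.69·3.472 = 2.396
Arc 6: start y=0.000, vy=2.396 → t=0.488, apex=0.293, x_land=96.777, impact vy=-2.396
  bounce: vy ← 0.69·2.396 = 1.653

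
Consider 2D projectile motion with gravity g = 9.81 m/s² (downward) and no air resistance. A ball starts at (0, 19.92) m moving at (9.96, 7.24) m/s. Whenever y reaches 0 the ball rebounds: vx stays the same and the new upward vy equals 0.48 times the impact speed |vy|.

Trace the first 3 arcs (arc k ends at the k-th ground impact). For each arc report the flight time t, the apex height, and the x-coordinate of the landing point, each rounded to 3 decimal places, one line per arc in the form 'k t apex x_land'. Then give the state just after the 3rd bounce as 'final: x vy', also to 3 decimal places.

Arc 1: start y=19.920, vy=7.240 → t=2.884, apex=22.592, x_land=28.726, impact vy=-21.053
  bounce: vy ← 0.48·21.053 = 10.106
Arc 2: start y=0.000, vy=10.106 → t=2.060, apex=5.205, x_land=49.246, impact vy=-10.106
  bounce: vy ← 0.48·10.106 = 4.851
Arc 3: start y=0.000, vy=4.851 → t=0.989, apex=1.199, x_land=59.096, impact vy=-4.851
  bounce: vy ← 0.48·4.851 = 2.328

1 2.884 22.592 28.726
2 2.060 5.205 49.246
3 0.989 1.199 59.096
final: 59.096 2.328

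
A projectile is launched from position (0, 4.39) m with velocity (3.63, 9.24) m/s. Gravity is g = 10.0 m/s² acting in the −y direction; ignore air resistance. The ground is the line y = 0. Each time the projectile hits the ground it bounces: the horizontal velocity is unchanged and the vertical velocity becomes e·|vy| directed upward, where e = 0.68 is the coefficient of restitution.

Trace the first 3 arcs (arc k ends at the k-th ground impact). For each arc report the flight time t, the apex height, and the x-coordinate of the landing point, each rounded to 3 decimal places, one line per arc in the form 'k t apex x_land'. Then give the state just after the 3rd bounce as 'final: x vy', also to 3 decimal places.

1 2.240 8.659 8.131
2 1.790 4.004 14.628
3 1.217 1.851 19.046
final: 19.046 4.138

Arc 1: start y=4.390, vy=9.240 → t=2.240, apex=8.659, x_land=8.131, impact vy=-13.160
  bounce: vy ← 0.68·13.160 = 8.949
Arc 2: start y=0.000, vy=8.949 → t=1.790, apex=4.004, x_land=14.628, impact vy=-8.949
  bounce: vy ← 0.68·8.949 = 6.085
Arc 3: start y=0.000, vy=6.085 → t=1.217, apex=1.851, x_land=19.046, impact vy=-6.085
  bounce: vy ← 0.68·6.085 = 4.138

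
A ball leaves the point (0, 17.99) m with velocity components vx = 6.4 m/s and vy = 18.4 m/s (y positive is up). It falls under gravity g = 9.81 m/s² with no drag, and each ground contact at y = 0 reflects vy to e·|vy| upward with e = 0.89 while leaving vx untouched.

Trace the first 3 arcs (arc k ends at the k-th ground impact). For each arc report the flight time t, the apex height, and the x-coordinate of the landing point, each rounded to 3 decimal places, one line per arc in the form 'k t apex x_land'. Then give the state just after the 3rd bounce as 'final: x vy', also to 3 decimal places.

1 4.556 35.246 29.160
2 4.771 27.918 59.698
3 4.247 22.114 86.876
final: 86.876 18.538

Arc 1: start y=17.990, vy=18.400 → t=4.556, apex=35.246, x_land=29.160, impact vy=-26.297
  bounce: vy ← 0.89·26.297 = 23.404
Arc 2: start y=0.000, vy=23.404 → t=4.771, apex=27.918, x_land=59.698, impact vy=-23.404
  bounce: vy ← 0.89·23.404 = 20.830
Arc 3: start y=0.000, vy=20.830 → t=4.247, apex=22.114, x_land=86.876, impact vy=-20.830
  bounce: vy ← 0.89·20.830 = 18.538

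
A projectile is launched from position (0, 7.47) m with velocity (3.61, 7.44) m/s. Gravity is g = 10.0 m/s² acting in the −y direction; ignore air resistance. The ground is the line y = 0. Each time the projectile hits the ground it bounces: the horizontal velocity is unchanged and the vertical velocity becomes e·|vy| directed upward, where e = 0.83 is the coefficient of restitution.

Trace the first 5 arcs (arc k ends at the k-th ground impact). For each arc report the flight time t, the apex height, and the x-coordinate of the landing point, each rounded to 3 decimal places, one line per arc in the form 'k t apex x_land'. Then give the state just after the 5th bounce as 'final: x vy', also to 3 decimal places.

1 2.175 10.238 7.851
2 2.375 7.053 16.426
3 1.972 4.859 23.544
4 1.636 3.347 29.451
5 1.358 2.306 34.354
final: 34.354 5.636

Arc 1: start y=7.470, vy=7.440 → t=2.175, apex=10.238, x_land=7.851, impact vy=-14.309
  bounce: vy ← 0.83·14.309 = 11.877
Arc 2: start y=0.000, vy=11.877 → t=2.375, apex=7.053, x_land=16.426, impact vy=-11.877
  bounce: vy ← 0.83·11.877 = 9.858
Arc 3: start y=0.000, vy=9.858 → t=1.972, apex=4.859, x_land=23.544, impact vy=-9.858
  bounce: vy ← 0.83·9.858 = 8.182
Arc 4: start y=0.000, vy=8.182 → t=1.636, apex=3.347, x_land=29.451, impact vy=-8.182
  bounce: vy ← 0.83·8.182 = 6.791
Arc 5: start y=0.000, vy=6.791 → t=1.358, apex=2.306, x_land=34.354, impact vy=-6.791
  bounce: vy ← 0.83·6.791 = 5.636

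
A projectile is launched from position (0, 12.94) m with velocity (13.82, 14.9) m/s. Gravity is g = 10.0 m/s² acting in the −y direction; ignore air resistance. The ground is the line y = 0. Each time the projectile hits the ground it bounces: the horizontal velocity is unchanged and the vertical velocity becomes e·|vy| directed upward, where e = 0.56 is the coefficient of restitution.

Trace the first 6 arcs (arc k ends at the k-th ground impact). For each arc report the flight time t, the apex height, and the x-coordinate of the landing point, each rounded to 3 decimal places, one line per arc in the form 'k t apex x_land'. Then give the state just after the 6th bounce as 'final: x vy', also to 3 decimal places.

Arc 1: start y=12.940, vy=14.900 → t=3.683, apex=24.041, x_land=50.895, impact vy=-21.927
  bounce: vy ← 0.56·21.927 = 12.279
Arc 2: start y=0.000, vy=12.279 → t=2.456, apex=7.539, x_land=84.836, impact vy=-12.279
  bounce: vy ← 0.56·12.279 = 6.876
Arc 3: start y=0.000, vy=6.876 → t=1.375, apex=2.364, x_land=103.842, impact vy=-6.876
  bounce: vy ← 0.56·6.876 = 3.851
Arc 4: start y=0.000, vy=3.851 → t=0.770, apex=0.741, x_land=114.486, impact vy=-3.851
  bounce: vy ← 0.56·3.851 = 2.156
Arc 5: start y=0.000, vy=2.156 → t=0.431, apex=0.233, x_land=120.446, impact vy=-2.156
  bounce: vy ← 0.56·2.156 = 1.208
Arc 6: start y=0.000, vy=1.208 → t=0.242, apex=0.073, x_land=123.784, impact vy=-1.208
  bounce: vy ← 0.56·1.208 = 0.676

1 3.683 24.041 50.895
2 2.456 7.539 84.836
3 1.375 2.364 103.842
4 0.770 0.741 114.486
5 0.431 0.233 120.446
6 0.242 0.073 123.784
final: 123.784 0.676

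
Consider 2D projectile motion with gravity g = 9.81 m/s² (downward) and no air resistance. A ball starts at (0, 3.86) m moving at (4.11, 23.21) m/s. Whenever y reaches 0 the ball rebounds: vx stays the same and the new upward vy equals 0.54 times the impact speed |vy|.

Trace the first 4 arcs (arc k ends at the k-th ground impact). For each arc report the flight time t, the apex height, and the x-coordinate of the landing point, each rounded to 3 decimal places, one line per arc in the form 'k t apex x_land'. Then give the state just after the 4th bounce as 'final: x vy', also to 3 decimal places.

Arc 1: start y=3.860, vy=23.210 → t=4.893, apex=31.317, x_land=20.109, impact vy=-24.788
  bounce: vy ← 0.54·24.788 = 13.385
Arc 2: start y=0.000, vy=13.385 → t=2.729, apex=9.132, x_land=31.325, impact vy=-13.385
  bounce: vy ← 0.54·13.385 = 7.228
Arc 3: start y=0.000, vy=7.228 → t=1.474, apex=2.663, x_land=37.382, impact vy=-7.228
  bounce: vy ← 0.54·7.228 = 3.903
Arc 4: start y=0.000, vy=3.903 → t=0.796, apex=0.776, x_land=40.652, impact vy=-3.903
  bounce: vy ← 0.54·3.903 = 2.108

1 4.893 31.317 20.109
2 2.729 9.132 31.325
3 1.474 2.663 37.382
4 0.796 0.776 40.652
final: 40.652 2.108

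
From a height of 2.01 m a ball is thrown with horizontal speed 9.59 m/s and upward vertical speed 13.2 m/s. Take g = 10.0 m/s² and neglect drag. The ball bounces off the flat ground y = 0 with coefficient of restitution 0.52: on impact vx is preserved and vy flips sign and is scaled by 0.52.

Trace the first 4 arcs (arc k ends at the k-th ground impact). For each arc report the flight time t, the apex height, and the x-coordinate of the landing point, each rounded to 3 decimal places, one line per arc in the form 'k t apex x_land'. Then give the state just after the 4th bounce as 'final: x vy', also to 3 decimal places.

Arc 1: start y=2.010, vy=13.200 → t=2.784, apex=10.722, x_land=26.702, impact vy=-14.644
  bounce: vy ← 0.52·14.644 = 7.615
Arc 2: start y=0.000, vy=7.615 → t=1.523, apex=2.899, x_land=41.307, impact vy=-7.615
  bounce: vy ← 0.52·7.615 = 3.960
Arc 3: start y=0.000, vy=3.960 → t=0.792, apex=0.784, x_land=48.902, impact vy=-3.960
  bounce: vy ← 0.52·3.960 = 2.059
Arc 4: start y=0.000, vy=2.059 → t=0.412, apex=0.212, x_land=52.851, impact vy=-2.059
  bounce: vy ← 0.52·2.059 = 1.071

1 2.784 10.722 26.702
2 1.523 2.899 41.307
3 0.792 0.784 48.902
4 0.412 0.212 52.851
final: 52.851 1.071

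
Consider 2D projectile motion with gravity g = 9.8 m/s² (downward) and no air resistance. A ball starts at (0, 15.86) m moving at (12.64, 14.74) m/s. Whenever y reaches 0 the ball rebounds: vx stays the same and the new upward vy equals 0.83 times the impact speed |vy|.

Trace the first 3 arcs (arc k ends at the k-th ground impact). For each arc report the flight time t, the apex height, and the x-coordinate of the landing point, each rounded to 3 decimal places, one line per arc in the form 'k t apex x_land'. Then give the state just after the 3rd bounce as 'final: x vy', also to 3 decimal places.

Arc 1: start y=15.860, vy=14.740 → t=3.849, apex=26.945, x_land=48.652, impact vy=-22.981
  bounce: vy ← 0.83·22.981 = 19.074
Arc 2: start y=0.000, vy=19.074 → t=3.893, apex=18.562, x_land=97.856, impact vy=-19.074
  bounce: vy ← 0.83·19.074 = 15.832
Arc 3: start y=0.000, vy=15.832 → t=3.231, apex=12.788, x_land=138.695, impact vy=-15.832
  bounce: vy ← 0.83·15.832 = 13.140

1 3.849 26.945 48.652
2 3.893 18.562 97.856
3 3.231 12.788 138.695
final: 138.695 13.140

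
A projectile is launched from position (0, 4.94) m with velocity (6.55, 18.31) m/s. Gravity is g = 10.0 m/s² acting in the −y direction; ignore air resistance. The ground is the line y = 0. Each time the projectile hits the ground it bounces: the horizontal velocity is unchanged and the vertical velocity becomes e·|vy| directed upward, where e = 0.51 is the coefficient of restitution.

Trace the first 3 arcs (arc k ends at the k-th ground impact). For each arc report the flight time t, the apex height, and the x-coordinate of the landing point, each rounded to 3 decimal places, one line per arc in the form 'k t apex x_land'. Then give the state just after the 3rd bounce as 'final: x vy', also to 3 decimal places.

Arc 1: start y=4.940, vy=18.310 → t=3.914, apex=21.703, x_land=25.639, impact vy=-20.834
  bounce: vy ← 0.51·20.834 = 10.625
Arc 2: start y=0.000, vy=10.625 → t=2.125, apex=5.645, x_land=39.559, impact vy=-10.625
  bounce: vy ← 0.51·10.625 = 5.419
Arc 3: start y=0.000, vy=5.419 → t=1.084, apex=1.468, x_land=46.657, impact vy=-5.419
  bounce: vy ← 0.51·5.419 = 2.764

1 3.914 21.703 25.639
2 2.125 5.645 39.559
3 1.084 1.468 46.657
final: 46.657 2.764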